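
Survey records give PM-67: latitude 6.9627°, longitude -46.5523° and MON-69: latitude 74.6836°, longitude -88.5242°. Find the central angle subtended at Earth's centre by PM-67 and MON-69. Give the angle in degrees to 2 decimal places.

Δφ = 67.7209°,  Δλ = -41.9719°
a = sin²(Δφ/2) + cos φ₁ cos φ₂ sin²(Δλ/2) = 0.344072
c = 2·arcsin(√a) = 1.253649 rad = 71.8288°

71.83°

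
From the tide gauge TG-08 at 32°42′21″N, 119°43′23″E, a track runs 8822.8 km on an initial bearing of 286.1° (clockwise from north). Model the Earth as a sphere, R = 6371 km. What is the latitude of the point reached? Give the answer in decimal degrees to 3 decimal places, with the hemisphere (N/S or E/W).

19.222°N

TG-08: φ = +32.70583°, λ = +119.72306°
δ = d/R = 8822.8/6371 = 1.384838 rad
φ₂ = arcsin(sin φ₁ cos δ + cos φ₁ sin δ cos θ)
   = arcsin(0.54033·0.18489 + 0.84146·0.98276·0.27731) = 19.22176°
λ₂ = λ₁ + atan2(sin θ sin δ cos φ₁, cos δ − sin φ₁ sin φ₂) = 30.22784°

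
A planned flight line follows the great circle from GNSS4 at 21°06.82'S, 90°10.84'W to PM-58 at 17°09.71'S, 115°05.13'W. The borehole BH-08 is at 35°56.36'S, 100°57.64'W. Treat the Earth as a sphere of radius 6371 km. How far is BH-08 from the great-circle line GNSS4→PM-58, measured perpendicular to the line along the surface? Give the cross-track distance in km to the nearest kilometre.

GNSS4: φ = -21.11367°, λ = -90.18067°
PM-58: φ = -17.16183°, λ = -115.08550°
BH-08: φ = -35.93933°, λ = -100.96067°
δ₁₃ = central angle GNSS4→BH-08 = 0.306551 rad  (haversine)
θ₁₃ = bearing GNSS4→BH-08 = 210.120°,  θ₁₂ = bearing GNSS4→PM-58 = 275.242°
dₓₜ = R·arcsin(sin δ₁₃ · sin(θ₁₃ − θ₁₂)) = 6371·arcsin(0.30177·sin(-65.121°)) = -1766.735 km
|dₓₜ| = 1766.735 km

1767 km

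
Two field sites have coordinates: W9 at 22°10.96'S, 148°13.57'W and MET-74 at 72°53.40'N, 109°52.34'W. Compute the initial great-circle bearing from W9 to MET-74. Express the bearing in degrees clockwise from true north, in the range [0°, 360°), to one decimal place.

W9: φ = -22.18267°, λ = -148.22617°
MET-74: φ = +72.89000°, λ = -109.87233°
Δλ = 38.3538°
y = sin Δλ · cos φ₂ = 0.182560
x = cos φ₁ sin φ₂ − sin φ₁ cos φ₂ cos Δλ = 0.972111
θ = atan2(y, x) = 10.6361° → 10.6361° (mod 360°)

10.6°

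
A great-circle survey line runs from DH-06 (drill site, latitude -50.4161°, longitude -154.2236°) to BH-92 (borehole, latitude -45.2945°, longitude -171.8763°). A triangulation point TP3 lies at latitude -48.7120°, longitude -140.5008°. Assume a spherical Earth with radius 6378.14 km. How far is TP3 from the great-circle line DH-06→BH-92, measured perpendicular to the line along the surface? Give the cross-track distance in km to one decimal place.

δ₁₃ = central angle DH-06→TP3 = 0.157925 rad  (haversine)
θ₁₃ = bearing DH-06→TP3 = 84.446°,  θ₁₂ = bearing DH-06→BH-92 = 286.636°
dₓₜ = R·arcsin(sin δ₁₃ · sin(θ₁₃ − θ₁₂)) = 6378.14·arcsin(0.15727·sin(-202.190°)) = 379.073 km
|dₓₜ| = 379.073 km

379.1 km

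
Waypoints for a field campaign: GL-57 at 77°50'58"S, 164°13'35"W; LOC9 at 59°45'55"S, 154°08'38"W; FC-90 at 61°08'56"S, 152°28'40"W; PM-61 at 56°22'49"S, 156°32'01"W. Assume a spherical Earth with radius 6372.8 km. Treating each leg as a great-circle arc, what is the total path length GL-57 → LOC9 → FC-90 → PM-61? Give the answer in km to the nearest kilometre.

2803 km

GL-57: φ = -77.84944°, λ = -164.22639°
LOC9: φ = -59.76528°, λ = -154.14389°
FC-90: φ = -61.14889°, λ = -152.47778°
PM-61: φ = -56.38028°, λ = -156.53361°
GL-57→LOC9: c = 0.320859 rad, d = 2044.77 km
LOC9→FC-90: c = 0.028082 rad, d = 178.96 km
FC-90→PM-61: c = 0.090922 rad, d = 579.43 km
Total = 2044.77 + 178.96 + 579.43 = 2803.16 km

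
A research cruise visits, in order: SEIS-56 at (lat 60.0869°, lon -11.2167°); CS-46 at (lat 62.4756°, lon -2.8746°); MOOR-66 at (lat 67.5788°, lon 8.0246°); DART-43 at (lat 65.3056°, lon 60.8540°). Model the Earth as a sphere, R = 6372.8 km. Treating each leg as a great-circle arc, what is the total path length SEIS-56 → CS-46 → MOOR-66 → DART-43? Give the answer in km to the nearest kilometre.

SEIS-56→CS-46: c = 0.081352 rad, d = 518.44 km
CS-46→MOOR-66: c = 0.119599 rad, d = 762.18 km
MOOR-66→DART-43: c = 0.359302 rad, d = 2289.76 km
Total = 518.44 + 762.18 + 2289.76 = 3570.38 km

3570 km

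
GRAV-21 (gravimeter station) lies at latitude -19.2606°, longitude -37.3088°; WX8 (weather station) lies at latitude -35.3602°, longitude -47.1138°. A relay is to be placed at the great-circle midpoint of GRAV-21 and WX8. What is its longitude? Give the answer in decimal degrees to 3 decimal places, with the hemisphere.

41.852°W

Bx = cos φ₂ cos Δλ = 0.803618,  By = cos φ₂ sin Δλ = -0.138881
φₘ = atan2(sin φ₁ + sin φ₂, √((cos φ₁ + Bx)² + By²)) = -27.39564°
λₘ = λ₁ + atan2(By, cos φ₁ + Bx) = -41.85241°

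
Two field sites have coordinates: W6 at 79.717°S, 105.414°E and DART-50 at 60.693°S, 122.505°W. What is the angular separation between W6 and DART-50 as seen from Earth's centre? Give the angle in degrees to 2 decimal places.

Δφ = 19.0240°,  Δλ = 132.0810°
a = sin²(Δφ/2) + cos φ₁ cos φ₂ sin²(Δλ/2) = 0.100278
c = 2·arcsin(√a) = 0.644428 rad = 36.9230°

36.92°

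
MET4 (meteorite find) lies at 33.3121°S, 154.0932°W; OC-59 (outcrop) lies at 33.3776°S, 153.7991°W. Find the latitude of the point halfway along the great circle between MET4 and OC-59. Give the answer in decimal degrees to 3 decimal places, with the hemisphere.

33.345°S

Bx = cos φ₂ cos Δλ = 0.835052,  By = cos φ₂ sin Δλ = 0.004286
φₘ = atan2(sin φ₁ + sin φ₂, √((cos φ₁ + Bx)² + By²)) = -33.34494°
λₘ = λ₁ + atan2(By, cos φ₁ + Bx) = -153.94621°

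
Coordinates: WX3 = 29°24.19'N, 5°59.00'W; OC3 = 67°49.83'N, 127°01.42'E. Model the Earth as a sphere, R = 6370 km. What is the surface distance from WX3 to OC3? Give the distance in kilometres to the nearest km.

8525 km

WX3: φ = +29.40317°, λ = -5.98333°
OC3: φ = +67.83050°, λ = +127.02367°
Δφ = 38.4273°,  Δλ = 133.0070°
a = sin²(Δφ/2) + cos φ₁ cos φ₂ sin²(Δλ/2) = 0.384787
c = 2·arcsin(√a) = 1.338280 rad = 76.6778°
d = R·c = 6370 × 1.338280 = 8524.8 km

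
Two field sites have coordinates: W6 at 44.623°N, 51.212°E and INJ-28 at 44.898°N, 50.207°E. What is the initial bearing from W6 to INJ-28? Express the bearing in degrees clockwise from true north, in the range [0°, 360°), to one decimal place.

291.4°

Δλ = -1.0050°
y = sin Δλ · cos φ₂ = -0.012424
x = cos φ₁ sin φ₂ − sin φ₁ cos φ₂ cos Δλ = 0.004876
θ = atan2(y, x) = -68.5717° → 291.4283° (mod 360°)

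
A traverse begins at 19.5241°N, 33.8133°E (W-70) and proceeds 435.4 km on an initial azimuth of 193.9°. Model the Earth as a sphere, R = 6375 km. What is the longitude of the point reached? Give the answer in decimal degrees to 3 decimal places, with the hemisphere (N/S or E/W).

32.837°E

δ = d/R = 435.4/6375 = 0.068298 rad
φ₂ = arcsin(sin φ₁ cos δ + cos φ₁ sin δ cos θ)
   = arcsin(0.33420·0.99767 + 0.94250·0.06824·-0.97072) = 15.72299°
λ₂ = λ₁ + atan2(sin θ sin δ cos φ₁, cos δ − sin φ₁ sin φ₂) = 32.83741°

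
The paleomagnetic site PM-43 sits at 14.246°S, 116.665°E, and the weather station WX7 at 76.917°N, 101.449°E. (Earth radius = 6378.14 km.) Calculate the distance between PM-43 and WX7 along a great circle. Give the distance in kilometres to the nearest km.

10197 km

Δφ = 91.1630°,  Δλ = -15.2160°
a = sin²(Δφ/2) + cos φ₁ cos φ₂ sin²(Δλ/2) = 0.513994
c = 2·arcsin(√a) = 1.598788 rad = 91.6038°
d = R·c = 6378.14 × 1.598788 = 10197.3 km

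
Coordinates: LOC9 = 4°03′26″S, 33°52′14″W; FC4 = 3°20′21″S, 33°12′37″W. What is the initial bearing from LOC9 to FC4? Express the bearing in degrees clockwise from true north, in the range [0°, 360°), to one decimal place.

42.6°

LOC9: φ = -4.05722°, λ = -33.87056°
FC4: φ = -3.33917°, λ = -33.21028°
Δλ = 0.6603°
y = sin Δλ · cos φ₂ = 0.011504
x = cos φ₁ sin φ₂ − sin φ₁ cos φ₂ cos Δλ = 0.012527
θ = atan2(y, x) = 42.5619° → 42.5619° (mod 360°)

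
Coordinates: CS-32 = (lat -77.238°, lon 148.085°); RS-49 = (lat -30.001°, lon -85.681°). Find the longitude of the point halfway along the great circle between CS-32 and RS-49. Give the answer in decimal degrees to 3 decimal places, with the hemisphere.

Bx = cos φ₂ cos Δλ = -0.511889,  By = cos φ₂ sin Δλ = 0.698537
φₘ = atan2(sin φ₁ + sin φ₂, √((cos φ₁ + Bx)² + By²)) = -62.84564°
λₘ = λ₁ + atan2(By, cos φ₁ + Bx) = -99.30003°

99.300°W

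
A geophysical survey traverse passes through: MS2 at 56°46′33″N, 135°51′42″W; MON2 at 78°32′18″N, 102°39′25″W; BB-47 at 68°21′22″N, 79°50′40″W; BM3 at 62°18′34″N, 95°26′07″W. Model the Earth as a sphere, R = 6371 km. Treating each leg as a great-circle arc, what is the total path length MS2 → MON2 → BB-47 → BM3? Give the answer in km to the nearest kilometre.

5015 km

MS2: φ = +56.77583°, λ = -135.86167°
MON2: φ = +78.53833°, λ = -102.65694°
BB-47: φ = +68.35611°, λ = -79.84444°
BM3: φ = +62.30944°, λ = -95.43528°
MS2→MON2: c = 0.425213 rad, d = 2709.03 km
MON2→BB-47: c = 0.207653 rad, d = 1322.96 km
BB-47→BM3: c = 0.154231 rad, d = 982.60 km
Total = 2709.03 + 1322.96 + 982.60 = 5014.59 km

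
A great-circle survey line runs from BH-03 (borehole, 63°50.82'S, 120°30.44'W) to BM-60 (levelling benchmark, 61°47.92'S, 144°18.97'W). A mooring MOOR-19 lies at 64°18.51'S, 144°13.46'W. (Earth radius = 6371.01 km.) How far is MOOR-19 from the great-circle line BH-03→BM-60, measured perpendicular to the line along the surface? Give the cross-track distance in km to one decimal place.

BH-03: φ = -63.84700°, λ = -120.50733°
BM-60: φ = -61.79867°, λ = -144.31617°
MOOR-19: φ = -64.30850°, λ = -144.22433°
δ₁₃ = central angle BH-03→MOOR-19 = 0.180081 rad  (haversine)
θ₁₃ = bearing BH-03→MOOR-19 = 256.793°,  θ₁₂ = bearing BH-03→BM-60 = 269.893°
dₓₜ = R·arcsin(sin δ₁₃ · sin(θ₁₃ − θ₁₂)) = 6371.01·arcsin(0.17911·sin(-13.099°)) = -258.694 km
|dₓₜ| = 258.694 km

258.7 km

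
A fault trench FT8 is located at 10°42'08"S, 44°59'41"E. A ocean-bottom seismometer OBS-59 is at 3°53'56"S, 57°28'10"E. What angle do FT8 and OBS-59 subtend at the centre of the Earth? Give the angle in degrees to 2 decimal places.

FT8: φ = -10.70222°, λ = +44.99472°
OBS-59: φ = -3.89889°, λ = +57.46944°
Δφ = 6.8033°,  Δλ = 12.4747°
a = sin²(Δφ/2) + cos φ₁ cos φ₂ sin²(Δλ/2) = 0.015093
c = 2·arcsin(√a) = 0.246328 rad = 14.1136°

14.11°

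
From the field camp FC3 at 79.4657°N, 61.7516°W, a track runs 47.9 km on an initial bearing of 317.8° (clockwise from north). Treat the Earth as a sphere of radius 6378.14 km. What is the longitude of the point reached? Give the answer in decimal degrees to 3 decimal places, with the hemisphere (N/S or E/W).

63.381°W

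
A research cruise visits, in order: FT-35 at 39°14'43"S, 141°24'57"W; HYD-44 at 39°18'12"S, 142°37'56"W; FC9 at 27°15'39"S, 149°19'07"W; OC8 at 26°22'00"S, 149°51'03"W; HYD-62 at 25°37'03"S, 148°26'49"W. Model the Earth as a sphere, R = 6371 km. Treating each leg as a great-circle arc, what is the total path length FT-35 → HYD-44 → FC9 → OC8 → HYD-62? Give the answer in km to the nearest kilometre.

FT-35: φ = -39.24528°, λ = -141.41583°
HYD-44: φ = -39.30333°, λ = -142.63222°
FC9: φ = -27.26083°, λ = -149.31861°
OC8: φ = -26.36667°, λ = -149.85083°
HYD-62: φ = -25.61750°, λ = -148.44694°
FT-35→HYD-44: c = 0.016466 rad, d = 104.90 km
HYD-44→FC9: c = 0.231538 rad, d = 1475.13 km
FC9→OC8: c = 0.017671 rad, d = 112.58 km
OC8→HYD-62: c = 0.025613 rad, d = 163.18 km
Total = 104.90 + 1475.13 + 112.58 + 163.18 = 1855.80 km

1856 km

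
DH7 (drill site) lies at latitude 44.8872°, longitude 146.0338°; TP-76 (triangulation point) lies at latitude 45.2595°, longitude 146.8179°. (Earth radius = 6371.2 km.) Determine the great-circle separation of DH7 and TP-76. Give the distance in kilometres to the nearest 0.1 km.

74.2 km

Δφ = 0.3723°,  Δλ = 0.7841°
a = sin²(Δφ/2) + cos φ₁ cos φ₂ sin²(Δλ/2) = 0.000034
c = 2·arcsin(√a) = 0.011646 rad = 0.6672°
d = R·c = 6371.2 × 0.011646 = 74.2 km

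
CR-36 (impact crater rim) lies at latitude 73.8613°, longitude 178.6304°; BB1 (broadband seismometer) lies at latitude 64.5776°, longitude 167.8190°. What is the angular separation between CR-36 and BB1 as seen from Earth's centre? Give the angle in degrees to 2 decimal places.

10.01°

Δφ = -9.2837°,  Δλ = -10.8114°
a = sin²(Δφ/2) + cos φ₁ cos φ₂ sin²(Δλ/2) = 0.007608
c = 2·arcsin(√a) = 0.174672 rad = 10.0080°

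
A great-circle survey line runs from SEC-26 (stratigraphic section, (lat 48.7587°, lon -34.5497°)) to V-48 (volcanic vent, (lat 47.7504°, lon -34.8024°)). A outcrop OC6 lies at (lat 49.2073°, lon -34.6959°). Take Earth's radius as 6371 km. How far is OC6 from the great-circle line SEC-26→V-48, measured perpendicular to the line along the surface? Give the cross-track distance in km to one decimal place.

δ₁₃ = central angle SEC-26→OC6 = 0.008007 rad  (haversine)
θ₁₃ = bearing SEC-26→OC6 = 347.982°,  θ₁₂ = bearing SEC-26→V-48 = 189.568°
dₓₜ = R·arcsin(sin δ₁₃ · sin(θ₁₃ − θ₁₂)) = 6371·arcsin(0.00801·sin(158.414°)) = 18.766 km
|dₓₜ| = 18.766 km

18.8 km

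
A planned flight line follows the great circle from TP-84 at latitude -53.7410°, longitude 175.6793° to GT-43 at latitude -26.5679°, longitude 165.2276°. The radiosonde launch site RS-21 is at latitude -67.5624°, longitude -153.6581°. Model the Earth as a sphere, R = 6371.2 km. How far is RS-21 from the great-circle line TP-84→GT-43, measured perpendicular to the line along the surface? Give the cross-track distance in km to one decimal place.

550.1 km

δ₁₃ = central angle TP-84→RS-21 = 0.349676 rad  (haversine)
θ₁₃ = bearing TP-84→RS-21 = 145.378°,  θ₁₂ = bearing TP-84→GT-43 = 339.956°
dₓₜ = R·arcsin(sin δ₁₃ · sin(θ₁₃ − θ₁₂)) = 6371.2·arcsin(0.34259·sin(-194.578°)) = 550.069 km
|dₓₜ| = 550.069 km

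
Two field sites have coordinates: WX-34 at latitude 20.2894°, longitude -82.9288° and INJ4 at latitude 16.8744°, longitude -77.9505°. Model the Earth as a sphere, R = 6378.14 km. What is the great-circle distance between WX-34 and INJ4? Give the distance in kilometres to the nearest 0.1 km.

648.3 km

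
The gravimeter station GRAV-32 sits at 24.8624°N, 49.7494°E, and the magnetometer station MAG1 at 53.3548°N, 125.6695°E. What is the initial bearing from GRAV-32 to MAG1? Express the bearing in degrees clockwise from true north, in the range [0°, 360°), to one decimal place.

41.0°

Δλ = 75.9201°
y = sin Δλ · cos φ₂ = 0.578927
x = cos φ₁ sin φ₂ − sin φ₁ cos φ₂ cos Δλ = 0.666937
θ = atan2(y, x) = 40.9592° → 40.9592° (mod 360°)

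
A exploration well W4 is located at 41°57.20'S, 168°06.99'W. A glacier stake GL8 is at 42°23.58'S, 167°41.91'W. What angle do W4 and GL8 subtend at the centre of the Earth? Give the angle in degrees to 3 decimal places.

W4: φ = -41.95333°, λ = -168.11650°
GL8: φ = -42.39300°, λ = -167.69850°
Δφ = -0.4397°,  Δλ = 0.4180°
a = sin²(Δφ/2) + cos φ₁ cos φ₂ sin²(Δλ/2) = 0.000022
c = 2·arcsin(√a) = 0.009387 rad = 0.5378°

0.538°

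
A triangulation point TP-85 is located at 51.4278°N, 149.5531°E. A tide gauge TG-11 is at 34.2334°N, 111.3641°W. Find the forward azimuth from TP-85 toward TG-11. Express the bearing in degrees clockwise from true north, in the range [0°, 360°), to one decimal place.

Δλ = 99.0828°
y = sin Δλ · cos φ₂ = 0.816386
x = cos φ₁ sin φ₂ − sin φ₁ cos φ₂ cos Δλ = 0.452797
θ = atan2(y, x) = 60.9857° → 60.9857° (mod 360°)

61.0°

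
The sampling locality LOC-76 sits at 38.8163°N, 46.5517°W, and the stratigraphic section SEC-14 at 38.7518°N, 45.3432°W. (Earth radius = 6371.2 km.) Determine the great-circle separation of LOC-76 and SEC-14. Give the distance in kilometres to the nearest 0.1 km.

105.0 km

Δφ = -0.0645°,  Δλ = 1.2085°
a = sin²(Δφ/2) + cos φ₁ cos φ₂ sin²(Δλ/2) = 0.000068
c = 2·arcsin(√a) = 0.016480 rad = 0.9442°
d = R·c = 6371.2 × 0.016480 = 105.0 km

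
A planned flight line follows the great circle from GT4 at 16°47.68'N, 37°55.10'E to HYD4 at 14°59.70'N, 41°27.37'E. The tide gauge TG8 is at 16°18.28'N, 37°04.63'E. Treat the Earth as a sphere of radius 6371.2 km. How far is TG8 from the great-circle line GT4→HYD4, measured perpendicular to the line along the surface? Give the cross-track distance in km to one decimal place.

89.5 km

GT4: φ = +16.79467°, λ = +37.91833°
HYD4: φ = +14.99500°, λ = +41.45617°
TG8: φ = +16.30467°, λ = +37.07717°
δ₁₃ = central angle GT4→TG8 = 0.016468 rad  (haversine)
θ₁₃ = bearing GT4→TG8 = 238.833°,  θ₁₂ = bearing GT4→HYD4 = 117.382°
dₓₜ = R·arcsin(sin δ₁₃ · sin(θ₁₃ − θ₁₂)) = 6371.2·arcsin(0.01647·sin(121.451°)) = 89.503 km
|dₓₜ| = 89.503 km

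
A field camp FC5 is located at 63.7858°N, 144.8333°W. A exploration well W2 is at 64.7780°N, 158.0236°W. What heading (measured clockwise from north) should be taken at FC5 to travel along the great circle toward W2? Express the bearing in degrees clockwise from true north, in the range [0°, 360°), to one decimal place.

285.7°

Δλ = -13.1903°
y = sin Δλ · cos φ₂ = -0.097236
x = cos φ₁ sin φ₂ − sin φ₁ cos φ₂ cos Δλ = 0.027402
θ = atan2(y, x) = -74.2615° → 285.7385° (mod 360°)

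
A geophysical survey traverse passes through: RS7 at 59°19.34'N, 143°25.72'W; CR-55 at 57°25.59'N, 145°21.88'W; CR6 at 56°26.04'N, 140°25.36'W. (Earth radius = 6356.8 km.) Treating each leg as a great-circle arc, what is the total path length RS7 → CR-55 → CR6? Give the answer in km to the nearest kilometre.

557 km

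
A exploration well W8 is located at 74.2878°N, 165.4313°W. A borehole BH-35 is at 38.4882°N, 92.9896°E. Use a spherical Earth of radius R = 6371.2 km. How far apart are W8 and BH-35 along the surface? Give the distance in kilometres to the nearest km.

Δφ = -35.7996°,  Δλ = -101.5791°
a = sin²(Δφ/2) + cos φ₁ cos φ₂ sin²(Δλ/2) = 0.221724
c = 2·arcsin(√a) = 0.980566 rad = 56.1823°
d = R·c = 6371.2 × 0.980566 = 6247.4 km

6247 km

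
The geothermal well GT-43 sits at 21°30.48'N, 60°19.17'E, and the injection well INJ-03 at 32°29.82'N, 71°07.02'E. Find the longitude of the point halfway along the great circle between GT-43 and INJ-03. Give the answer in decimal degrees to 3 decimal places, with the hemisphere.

65.453°E

GT-43: φ = +21.50800°, λ = +60.31950°
INJ-03: φ = +32.49700°, λ = +71.11700°
Bx = cos φ₂ cos Δλ = 0.828487,  By = cos φ₂ sin Δλ = 0.158005
φₘ = atan2(sin φ₁ + sin φ₂, √((cos φ₁ + Bx)² + By²)) = 27.10543°
λₘ = λ₁ + atan2(By, cos φ₁ + Bx) = 65.45283°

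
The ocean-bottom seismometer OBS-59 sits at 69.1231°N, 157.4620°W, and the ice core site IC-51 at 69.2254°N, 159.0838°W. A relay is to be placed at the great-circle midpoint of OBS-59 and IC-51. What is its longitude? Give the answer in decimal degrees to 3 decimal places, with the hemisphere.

158.271°W

Bx = cos φ₂ cos Δλ = 0.354550,  By = cos φ₂ sin Δλ = -0.010038
φₘ = atan2(sin φ₁ + sin φ₂, √((cos φ₁ + Bx)² + By²)) = 69.17616°
λₘ = λ₁ + atan2(By, cos φ₁ + Bx) = -158.27100°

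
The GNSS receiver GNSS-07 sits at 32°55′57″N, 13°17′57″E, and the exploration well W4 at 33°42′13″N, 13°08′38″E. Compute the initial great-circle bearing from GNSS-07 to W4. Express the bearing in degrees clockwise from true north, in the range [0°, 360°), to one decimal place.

GNSS-07: φ = +32.93250°, λ = +13.29917°
W4: φ = +33.70361°, λ = +13.14389°
Δλ = -0.1553°
y = sin Δλ · cos φ₂ = -0.002255
x = cos φ₁ sin φ₂ − sin φ₁ cos φ₂ cos Δλ = 0.013460
θ = atan2(y, x) = -9.5092° → 350.4908° (mod 360°)

350.5°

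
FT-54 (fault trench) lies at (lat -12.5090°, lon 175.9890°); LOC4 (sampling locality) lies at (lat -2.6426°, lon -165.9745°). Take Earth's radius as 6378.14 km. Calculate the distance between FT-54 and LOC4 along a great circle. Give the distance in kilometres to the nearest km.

Δφ = 9.8664°,  Δλ = 18.0365°
a = sin²(Δφ/2) + cos φ₁ cos φ₂ sin²(Δλ/2) = 0.031357
c = 2·arcsin(√a) = 0.356033 rad = 20.3992°
d = R·c = 6378.14 × 0.356033 = 2270.8 km

2271 km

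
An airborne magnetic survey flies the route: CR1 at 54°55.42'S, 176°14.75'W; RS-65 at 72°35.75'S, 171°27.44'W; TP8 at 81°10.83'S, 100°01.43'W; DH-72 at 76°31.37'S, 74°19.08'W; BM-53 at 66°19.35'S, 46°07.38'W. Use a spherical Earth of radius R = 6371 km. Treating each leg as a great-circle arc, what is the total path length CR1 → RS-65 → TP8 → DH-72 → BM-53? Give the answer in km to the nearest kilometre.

6068 km

CR1: φ = -54.92367°, λ = -176.24583°
RS-65: φ = -72.59583°, λ = -171.45733°
TP8: φ = -81.18050°, λ = -100.02383°
DH-72: φ = -76.52283°, λ = -74.31800°
BM-53: φ = -66.32250°, λ = -46.12300°
CR1→RS-65: c = 0.310408 rad, d = 1977.61 km
RS-65→TP8: c = 0.292457 rad, d = 1863.25 km
TP8→DH-72: c = 0.117017 rad, d = 745.52 km
DH-72→BM-53: c = 0.232518 rad, d = 1481.37 km
Total = 1977.61 + 1863.25 + 745.52 + 1481.37 = 6067.74 km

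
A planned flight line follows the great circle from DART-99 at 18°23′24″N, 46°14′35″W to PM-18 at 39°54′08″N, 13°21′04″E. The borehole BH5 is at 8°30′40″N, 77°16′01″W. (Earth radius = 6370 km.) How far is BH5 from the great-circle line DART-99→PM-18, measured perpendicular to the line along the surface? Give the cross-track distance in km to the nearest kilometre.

1280 km

DART-99: φ = +18.39000°, λ = -46.24306°
PM-18: φ = +39.90222°, λ = +13.35111°
BH5: φ = +8.51111°, λ = -77.26694°
δ₁₃ = central angle DART-99→BH5 = 0.553052 rad  (haversine)
θ₁₃ = bearing DART-99→BH5 = 256.016°,  θ₁₂ = bearing DART-99→PM-18 = 53.688°
dₓₜ = R·arcsin(sin δ₁₃ · sin(θ₁₃ − θ₁₂)) = 6370·arcsin(0.52529·sin(202.328°)) = -1279.806 km
|dₓₜ| = 1279.806 km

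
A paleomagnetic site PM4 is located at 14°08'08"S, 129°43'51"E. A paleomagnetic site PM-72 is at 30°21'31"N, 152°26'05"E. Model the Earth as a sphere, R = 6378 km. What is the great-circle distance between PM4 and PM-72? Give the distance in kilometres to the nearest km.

5518 km

PM4: φ = -14.13556°, λ = +129.73083°
PM-72: φ = +30.35861°, λ = +152.43472°
Δφ = 44.4942°,  Δλ = 22.7039°
a = sin²(Δφ/2) + cos φ₁ cos φ₂ sin²(Δλ/2) = 0.175758
c = 2·arcsin(√a) = 0.865206 rad = 49.5726°
d = R·c = 6378 × 0.865206 = 5518.3 km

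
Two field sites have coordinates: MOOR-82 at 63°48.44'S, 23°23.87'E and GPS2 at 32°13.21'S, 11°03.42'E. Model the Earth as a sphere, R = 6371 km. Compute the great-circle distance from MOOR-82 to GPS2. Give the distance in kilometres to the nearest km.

3616 km

MOOR-82: φ = -63.80733°, λ = +23.39783°
GPS2: φ = -32.22017°, λ = +11.05700°
Δφ = 31.5872°,  Δλ = -12.3408°
a = sin²(Δφ/2) + cos φ₁ cos φ₂ sin²(Δλ/2) = 0.078392
c = 2·arcsin(√a) = 0.567559 rad = 32.5187°
d = R·c = 6371 × 0.567559 = 3615.9 km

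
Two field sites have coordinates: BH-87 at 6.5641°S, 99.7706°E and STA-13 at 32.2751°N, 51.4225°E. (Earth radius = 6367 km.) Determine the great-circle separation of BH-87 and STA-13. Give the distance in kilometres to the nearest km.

6688 km

Δφ = 38.8392°,  Δλ = -48.3481°
a = sin²(Δφ/2) + cos φ₁ cos φ₂ sin²(Δλ/2) = 0.251404
c = 2·arcsin(√a) = 1.050437 rad = 60.1856°
d = R·c = 6367 × 1.050437 = 6688.1 km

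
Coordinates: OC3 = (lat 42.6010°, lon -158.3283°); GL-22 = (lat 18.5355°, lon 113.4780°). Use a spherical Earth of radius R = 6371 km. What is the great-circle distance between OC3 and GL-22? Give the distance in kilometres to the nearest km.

8482 km

Δφ = -24.0655°,  Δλ = -88.1937°
a = sin²(Δφ/2) + cos φ₁ cos φ₂ sin²(Δλ/2) = 0.381412
c = 2·arcsin(√a) = 1.331338 rad = 76.2801°
d = R·c = 6371 × 1.331338 = 8482.0 km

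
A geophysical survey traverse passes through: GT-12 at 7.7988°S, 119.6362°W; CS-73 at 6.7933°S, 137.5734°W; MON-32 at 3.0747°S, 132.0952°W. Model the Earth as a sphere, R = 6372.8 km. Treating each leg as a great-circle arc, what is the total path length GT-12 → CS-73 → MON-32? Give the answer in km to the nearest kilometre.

2716 km

GT-12→CS-73: c = 0.310999 rad, d = 1981.93 km
CS-73→MON-32: c = 0.115252 rad, d = 734.48 km
Total = 1981.93 + 734.48 = 2716.41 km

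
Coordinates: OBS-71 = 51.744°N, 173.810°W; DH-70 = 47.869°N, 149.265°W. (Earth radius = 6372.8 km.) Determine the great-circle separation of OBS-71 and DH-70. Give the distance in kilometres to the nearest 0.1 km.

1804.5 km

Δφ = -3.8750°,  Δλ = 24.5450°
a = sin²(Δφ/2) + cos φ₁ cos φ₂ sin²(Δλ/2) = 0.019910
c = 2·arcsin(√a) = 0.283151 rad = 16.2233°
d = R·c = 6372.8 × 0.283151 = 1804.5 km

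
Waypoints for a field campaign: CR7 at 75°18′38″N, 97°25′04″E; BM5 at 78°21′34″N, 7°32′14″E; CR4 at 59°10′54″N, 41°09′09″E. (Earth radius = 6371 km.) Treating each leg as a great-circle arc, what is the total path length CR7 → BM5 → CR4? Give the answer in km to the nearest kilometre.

CR7: φ = +75.31056°, λ = +97.41778°
BM5: φ = +78.35944°, λ = +7.53722°
CR4: φ = +59.18167°, λ = +41.15250°
CR7→BM5: c = 0.325390 rad, d = 2073.06 km
BM5→CR4: c = 0.383883 rad, d = 2445.72 km
Total = 2073.06 + 2445.72 = 4518.78 km

4519 km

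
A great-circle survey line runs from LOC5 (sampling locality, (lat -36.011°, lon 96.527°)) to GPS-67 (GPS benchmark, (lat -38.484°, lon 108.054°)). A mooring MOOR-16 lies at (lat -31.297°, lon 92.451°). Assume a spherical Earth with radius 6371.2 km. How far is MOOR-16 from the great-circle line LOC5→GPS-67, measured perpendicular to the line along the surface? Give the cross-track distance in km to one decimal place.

δ₁₃ = central angle LOC5→MOOR-16 = 0.101344 rad  (haversine)
θ₁₃ = bearing LOC5→MOOR-16 = 323.106°,  θ₁₂ = bearing LOC5→GPS-67 = 108.531°
dₓₜ = R·arcsin(sin δ₁₃ · sin(θ₁₃ − θ₁₂)) = 6371.2·arcsin(0.10117·sin(214.576°)) = -365.996 km
|dₓₜ| = 365.996 km

366.0 km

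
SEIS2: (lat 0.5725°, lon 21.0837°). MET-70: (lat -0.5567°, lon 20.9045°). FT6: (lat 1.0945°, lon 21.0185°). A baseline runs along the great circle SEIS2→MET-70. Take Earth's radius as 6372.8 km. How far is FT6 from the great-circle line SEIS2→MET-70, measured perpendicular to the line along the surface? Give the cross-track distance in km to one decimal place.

δ₁₃ = central angle SEIS2→FT6 = 0.009181 rad  (haversine)
θ₁₃ = bearing SEIS2→FT6 = 352.882°,  θ₁₂ = bearing SEIS2→MET-70 = 189.018°
dₓₜ = R·arcsin(sin δ₁₃ · sin(θ₁₃ − θ₁₂)) = 6372.8·arcsin(0.00918·sin(163.864°)) = 16.261 km
|dₓₜ| = 16.261 km

16.3 km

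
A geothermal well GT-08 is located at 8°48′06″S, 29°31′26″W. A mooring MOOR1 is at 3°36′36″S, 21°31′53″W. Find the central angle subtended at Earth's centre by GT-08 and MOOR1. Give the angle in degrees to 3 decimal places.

GT-08: φ = -8.80167°, λ = -29.52389°
MOOR1: φ = -3.61000°, λ = -21.53139°
Δφ = 5.1917°,  Δλ = 7.9925°
a = sin²(Δφ/2) + cos φ₁ cos φ₂ sin²(Δλ/2) = 0.006841
c = 2·arcsin(√a) = 0.165614 rad = 9.4890°

9.489°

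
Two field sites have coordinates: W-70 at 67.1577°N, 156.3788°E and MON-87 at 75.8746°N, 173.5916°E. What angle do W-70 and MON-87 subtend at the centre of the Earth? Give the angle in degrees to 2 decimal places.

10.20°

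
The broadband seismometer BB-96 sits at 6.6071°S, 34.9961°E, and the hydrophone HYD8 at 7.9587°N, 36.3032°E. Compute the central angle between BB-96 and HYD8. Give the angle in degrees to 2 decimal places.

14.62°

Δφ = 14.5658°,  Δλ = 1.3071°
a = sin²(Δφ/2) + cos φ₁ cos φ₂ sin²(Δλ/2) = 0.016198
c = 2·arcsin(√a) = 0.255237 rad = 14.6240°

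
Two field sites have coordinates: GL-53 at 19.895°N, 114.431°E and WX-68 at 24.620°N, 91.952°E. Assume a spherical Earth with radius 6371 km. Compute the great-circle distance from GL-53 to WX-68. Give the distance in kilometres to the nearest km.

Δφ = 4.7250°,  Δλ = -22.4790°
a = sin²(Δφ/2) + cos φ₁ cos φ₂ sin²(Δλ/2) = 0.034174
c = 2·arcsin(√a) = 0.371866 rad = 21.3063°
d = R·c = 6371 × 0.371866 = 2369.2 km

2369 km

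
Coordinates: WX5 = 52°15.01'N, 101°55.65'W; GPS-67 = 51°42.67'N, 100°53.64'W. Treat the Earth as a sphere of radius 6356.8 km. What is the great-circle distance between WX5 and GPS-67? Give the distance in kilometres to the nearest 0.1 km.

WX5: φ = +52.25017°, λ = -101.92750°
GPS-67: φ = +51.71117°, λ = -100.89400°
Δφ = -0.5390°,  Δλ = 1.0335°
a = sin²(Δφ/2) + cos φ₁ cos φ₂ sin²(Δλ/2) = 0.000053
c = 2·arcsin(√a) = 0.014558 rad = 0.8341°
d = R·c = 6356.8 × 0.014558 = 92.5 km

92.5 km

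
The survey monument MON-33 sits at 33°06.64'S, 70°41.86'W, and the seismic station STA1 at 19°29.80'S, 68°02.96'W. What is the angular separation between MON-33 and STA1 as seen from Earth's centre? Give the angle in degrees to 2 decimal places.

13.82°

MON-33: φ = -33.11067°, λ = -70.69767°
STA1: φ = -19.49667°, λ = -68.04933°
Δφ = 13.6140°,  Δλ = 2.6483°
a = sin²(Δφ/2) + cos φ₁ cos φ₂ sin²(Δλ/2) = 0.014470
c = 2·arcsin(√a) = 0.241166 rad = 13.8178°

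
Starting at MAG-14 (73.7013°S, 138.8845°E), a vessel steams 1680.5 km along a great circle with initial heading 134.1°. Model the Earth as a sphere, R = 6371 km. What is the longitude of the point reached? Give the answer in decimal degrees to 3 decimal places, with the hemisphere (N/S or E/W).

δ = d/R = 1680.5/6371 = 0.263773 rad
φ₂ = arcsin(sin φ₁ cos δ + cos φ₁ sin δ cos θ)
   = arcsin(-0.95981·0.96541 + 0.28064·0.26073·-0.69591) = -77.83247°
λ₂ = λ₁ + atan2(sin θ sin δ cos φ₁, cos δ − sin φ₁ sin φ₂) = -158.45164°

158.452°W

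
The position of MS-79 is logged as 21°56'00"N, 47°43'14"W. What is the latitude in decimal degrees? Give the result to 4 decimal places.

21° + 56′/60 + 0″/3600 = 21 + 0.93333 + 0.00000 = 21.9333°

21.9333°N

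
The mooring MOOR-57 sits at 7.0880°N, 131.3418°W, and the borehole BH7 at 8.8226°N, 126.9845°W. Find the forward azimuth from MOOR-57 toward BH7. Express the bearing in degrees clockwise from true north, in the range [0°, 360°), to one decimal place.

67.8°

Δλ = 4.3573°
y = sin Δλ · cos φ₂ = 0.075077
x = cos φ₁ sin φ₂ − sin φ₁ cos φ₂ cos Δλ = 0.030622
θ = atan2(y, x) = 67.8105° → 67.8105° (mod 360°)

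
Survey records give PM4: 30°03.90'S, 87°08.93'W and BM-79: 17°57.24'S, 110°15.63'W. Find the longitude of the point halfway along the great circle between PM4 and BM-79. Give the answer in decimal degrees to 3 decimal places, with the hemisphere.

PM4: φ = -30.06500°, λ = -87.14883°
BM-79: φ = -17.95400°, λ = -110.26050°
Bx = cos φ₂ cos Δλ = 0.874954,  By = cos φ₂ sin Δλ = -0.373410
φₘ = atan2(sin φ₁ + sin φ₂, √((cos φ₁ + Bx)² + By²)) = -24.44758°
λₘ = λ₁ + atan2(By, cos φ₁ + Bx) = -99.25822°

99.258°W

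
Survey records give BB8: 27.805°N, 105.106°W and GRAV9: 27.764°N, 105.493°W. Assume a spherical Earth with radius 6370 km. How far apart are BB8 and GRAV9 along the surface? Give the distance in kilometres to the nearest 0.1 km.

38.3 km

Δφ = -0.0410°,  Δλ = -0.3870°
a = sin²(Δφ/2) + cos φ₁ cos φ₂ sin²(Δλ/2) = 0.000009
c = 2·arcsin(√a) = 0.006018 rad = 0.3448°
d = R·c = 6370 × 0.006018 = 38.3 km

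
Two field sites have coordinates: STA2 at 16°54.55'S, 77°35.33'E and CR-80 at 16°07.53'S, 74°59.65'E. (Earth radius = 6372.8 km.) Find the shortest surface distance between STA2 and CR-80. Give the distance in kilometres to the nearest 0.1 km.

290.1 km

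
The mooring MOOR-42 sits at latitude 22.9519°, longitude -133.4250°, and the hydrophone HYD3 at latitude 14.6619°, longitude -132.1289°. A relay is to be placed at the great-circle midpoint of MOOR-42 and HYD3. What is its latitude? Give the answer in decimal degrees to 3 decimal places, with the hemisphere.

18.808°N

Bx = cos φ₂ cos Δλ = 0.967189,  By = cos φ₂ sin Δλ = 0.021883
φₘ = atan2(sin φ₁ + sin φ₂, √((cos φ₁ + Bx)² + By²)) = 18.80802°
λₘ = λ₁ + atan2(By, cos φ₁ + Bx) = -132.76096°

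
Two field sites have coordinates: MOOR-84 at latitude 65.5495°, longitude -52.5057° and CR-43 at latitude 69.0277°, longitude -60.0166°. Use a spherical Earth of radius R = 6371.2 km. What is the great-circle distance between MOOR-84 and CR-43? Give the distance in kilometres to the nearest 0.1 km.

502.9 km

Δφ = 3.4782°,  Δλ = -7.5109°
a = sin²(Δφ/2) + cos φ₁ cos φ₂ sin²(Δλ/2) = 0.001557
c = 2·arcsin(√a) = 0.078927 rad = 4.5222°
d = R·c = 6371.2 × 0.078927 = 502.9 km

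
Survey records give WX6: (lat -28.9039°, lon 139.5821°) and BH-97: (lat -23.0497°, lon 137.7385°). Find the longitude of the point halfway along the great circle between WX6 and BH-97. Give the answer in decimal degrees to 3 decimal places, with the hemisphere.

138.637°E

Bx = cos φ₂ cos Δλ = 0.919689,  By = cos φ₂ sin Δλ = -0.029603
φₘ = atan2(sin φ₁ + sin φ₂, √((cos φ₁ + Bx)² + By²)) = -25.97972°
λₘ = λ₁ + atan2(By, cos φ₁ + Bx) = 138.63733°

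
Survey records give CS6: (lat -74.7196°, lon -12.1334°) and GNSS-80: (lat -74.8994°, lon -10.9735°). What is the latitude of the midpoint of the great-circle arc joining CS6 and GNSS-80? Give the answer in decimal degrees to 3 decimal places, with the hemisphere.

74.810°S

Bx = cos φ₂ cos Δλ = 0.260461,  By = cos φ₂ sin Δλ = 0.005274
φₘ = atan2(sin φ₁ + sin φ₂, √((cos φ₁ + Bx)² + By²)) = -74.81024°
λₘ = λ₁ + atan2(By, cos φ₁ + Bx) = -11.55680°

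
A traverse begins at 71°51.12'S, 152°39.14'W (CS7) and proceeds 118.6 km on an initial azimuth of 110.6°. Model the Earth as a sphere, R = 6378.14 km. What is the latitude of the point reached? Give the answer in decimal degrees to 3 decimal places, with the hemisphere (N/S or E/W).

CS7: φ = -71.85200°, λ = -152.65233°
δ = d/R = 118.6/6378.14 = 0.018595 rad
φ₂ = arcsin(sin φ₁ cos δ + cos φ₁ sin δ cos θ)
   = arcsin(-0.95026·0.99983 + 0.31147·0.01859·-0.35184) = -72.19984°
λ₂ = λ₁ + atan2(sin θ sin δ cos φ₁, cos δ − sin φ₁ sin φ₂) = -149.38845°

72.200°S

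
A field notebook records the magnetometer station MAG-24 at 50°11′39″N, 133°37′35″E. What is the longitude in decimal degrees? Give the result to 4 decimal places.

133.6264°E

133° + 37′/60 + 35″/3600 = 133 + 0.61667 + 0.00972 = 133.6264°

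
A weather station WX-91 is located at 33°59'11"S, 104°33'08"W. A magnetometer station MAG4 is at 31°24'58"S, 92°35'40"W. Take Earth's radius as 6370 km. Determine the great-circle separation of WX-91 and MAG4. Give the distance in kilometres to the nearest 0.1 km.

WX-91: φ = -33.98639°, λ = -104.55222°
MAG4: φ = -31.41611°, λ = -92.59444°
Δφ = 2.5703°,  Δλ = 11.9578°
a = sin²(Δφ/2) + cos φ₁ cos φ₂ sin²(Δλ/2) = 0.008180
c = 2·arcsin(√a) = 0.181139 rad = 10.3785°
d = R·c = 6370 × 0.181139 = 1153.9 km

1153.9 km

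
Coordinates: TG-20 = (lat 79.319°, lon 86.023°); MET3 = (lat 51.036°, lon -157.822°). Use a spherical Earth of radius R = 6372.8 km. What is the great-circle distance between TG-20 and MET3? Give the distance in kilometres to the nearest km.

Δφ = -28.2830°,  Δλ = 116.1550°
a = sin²(Δφ/2) + cos φ₁ cos φ₂ sin²(Δλ/2) = 0.143652
c = 2·arcsin(√a) = 0.777463 rad = 44.5454°
d = R·c = 6372.8 × 0.777463 = 4954.6 km

4955 km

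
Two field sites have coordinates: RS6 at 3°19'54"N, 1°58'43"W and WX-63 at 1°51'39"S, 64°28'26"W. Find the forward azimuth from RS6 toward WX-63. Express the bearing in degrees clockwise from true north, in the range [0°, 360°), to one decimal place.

RS6: φ = +3.33167°, λ = -1.97861°
WX-63: φ = -1.86083°, λ = -64.47389°
Δλ = -62.4953°
y = sin Δλ · cos φ₂ = -0.886505
x = cos φ₁ sin φ₂ − sin φ₁ cos φ₂ cos Δλ = -0.059242
θ = atan2(y, x) = -93.8232° → 266.1768° (mod 360°)

266.2°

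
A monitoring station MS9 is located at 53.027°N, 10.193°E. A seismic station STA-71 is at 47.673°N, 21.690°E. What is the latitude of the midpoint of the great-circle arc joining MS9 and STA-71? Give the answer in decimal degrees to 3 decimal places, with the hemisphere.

50.491°N

Bx = cos φ₂ cos Δλ = 0.659850,  By = cos φ₂ sin Δλ = 0.134212
φₘ = atan2(sin φ₁ + sin φ₂, √((cos φ₁ + Bx)² + By²)) = 50.49140°
λₘ = λ₁ + atan2(By, cos φ₁ + Bx) = 16.26691°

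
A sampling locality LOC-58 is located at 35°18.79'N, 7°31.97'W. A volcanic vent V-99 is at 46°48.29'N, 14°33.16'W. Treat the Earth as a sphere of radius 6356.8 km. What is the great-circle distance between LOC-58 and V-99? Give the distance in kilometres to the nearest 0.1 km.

1402.3 km

LOC-58: φ = +35.31317°, λ = -7.53283°
V-99: φ = +46.80483°, λ = -14.55267°
Δφ = 11.4917°,  Δλ = -7.0198°
a = sin²(Δφ/2) + cos φ₁ cos φ₂ sin²(Δλ/2) = 0.012117
c = 2·arcsin(√a) = 0.220598 rad = 12.6393°
d = R·c = 6356.8 × 0.220598 = 1402.3 km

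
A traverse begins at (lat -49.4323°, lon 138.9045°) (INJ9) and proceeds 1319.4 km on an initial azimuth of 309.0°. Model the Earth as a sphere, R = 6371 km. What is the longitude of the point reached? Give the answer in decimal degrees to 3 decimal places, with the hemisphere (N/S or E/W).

δ = d/R = 1319.4/6371 = 0.207095 rad
φ₂ = arcsin(sin φ₁ cos δ + cos φ₁ sin δ cos θ)
   = arcsin(-0.75964·0.97863 + 0.65035·0.20562·0.62932) = -41.24286°
λ₂ = λ₁ + atan2(sin θ sin δ cos φ₁, cos δ − sin φ₁ sin φ₂) = 126.63471°

126.635°E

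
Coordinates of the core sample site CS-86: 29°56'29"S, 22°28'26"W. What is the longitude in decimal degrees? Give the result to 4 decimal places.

22.4739°W

22° + 28′/60 + 26″/3600 = 22 + 0.46667 + 0.00722 = 22.4739°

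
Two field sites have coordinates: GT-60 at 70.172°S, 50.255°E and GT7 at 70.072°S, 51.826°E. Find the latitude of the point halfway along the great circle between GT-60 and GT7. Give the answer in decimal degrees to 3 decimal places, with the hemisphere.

Bx = cos φ₂ cos Δλ = 0.340711,  By = cos φ₂ sin Δλ = 0.009344
φₘ = atan2(sin φ₁ + sin φ₂, √((cos φ₁ + Bx)² + By²)) = -70.12372°
λₘ = λ₁ + atan2(By, cos φ₁ + Bx) = 51.04240°

70.124°S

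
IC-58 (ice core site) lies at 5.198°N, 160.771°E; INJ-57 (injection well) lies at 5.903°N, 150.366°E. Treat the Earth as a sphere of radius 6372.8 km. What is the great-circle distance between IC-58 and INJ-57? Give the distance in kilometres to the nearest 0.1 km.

1154.5 km

Δφ = 0.7050°,  Δλ = -10.4050°
a = sin²(Δφ/2) + cos φ₁ cos φ₂ sin²(Δλ/2) = 0.008183
c = 2·arcsin(√a) = 0.181165 rad = 10.3800°
d = R·c = 6372.8 × 0.181165 = 1154.5 km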